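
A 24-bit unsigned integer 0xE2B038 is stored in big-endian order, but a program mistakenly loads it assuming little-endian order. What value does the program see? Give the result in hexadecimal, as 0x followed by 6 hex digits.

Stored big-endian, the bytes at ascending addresses are E2 B0 38.
Read back as little-endian, the first byte is least significant, giving 0x38B0E2.

0x38B0E2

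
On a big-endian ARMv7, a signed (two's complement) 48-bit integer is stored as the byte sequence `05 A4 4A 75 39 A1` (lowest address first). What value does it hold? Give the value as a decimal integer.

6203181971873

Big-endian stores the most-significant byte at the lowest address.
The bytes are already most-significant first: 0x05A44A7539A1.
0x05A44A7539A1 = 6203181971873.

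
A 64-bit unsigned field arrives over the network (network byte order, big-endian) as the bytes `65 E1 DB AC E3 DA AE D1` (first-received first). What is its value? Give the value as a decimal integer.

Big-endian: lowest address holds the most-significant byte.
The bytes are already most-significant first: 0x65E1DBACE3DAAED1.
0x65E1DBACE3DAAED1 = 7341390403194236625.

7341390403194236625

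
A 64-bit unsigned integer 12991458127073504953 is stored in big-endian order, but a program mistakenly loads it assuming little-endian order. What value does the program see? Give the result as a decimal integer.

13397808369988684468

12991458127073504953 in 64-bit hexadecimal is 0xB44AEE55BA93EEB9.
Stored big-endian, the bytes at ascending addresses are B4 4A EE 55 BA 93 EE B9.
Read back as little-endian, the first byte is least significant, giving 0xB9EE93BA55EE4AB4.
0xB9EE93BA55EE4AB4 = 13397808369988684468.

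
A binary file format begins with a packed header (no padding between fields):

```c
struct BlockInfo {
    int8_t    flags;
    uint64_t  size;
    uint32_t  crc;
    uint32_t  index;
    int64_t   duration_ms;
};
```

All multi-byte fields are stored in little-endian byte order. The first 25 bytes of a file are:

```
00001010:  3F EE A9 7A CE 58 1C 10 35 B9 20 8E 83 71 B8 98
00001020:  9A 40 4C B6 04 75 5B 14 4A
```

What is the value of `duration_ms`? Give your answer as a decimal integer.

`duration_ms` follows `flags` (1 B), `size` (8 B), `crc` (4 B), `index` (4 B), so it starts at offset 1 + 8 + 4 + 4 = 17 and occupies 8 bytes.
Bytes at offsets 17..24: 40 4C B6 04 75 5B 14 4A.
Little-endian stores the least-significant byte at the lowest address.
Reassemble most-significant byte first: 4A 14 5B 75 04 B6 4C 40 → 0x4A145B7504B64C40.
0x4A145B7504B64C40 = 5337992016489237568.

5337992016489237568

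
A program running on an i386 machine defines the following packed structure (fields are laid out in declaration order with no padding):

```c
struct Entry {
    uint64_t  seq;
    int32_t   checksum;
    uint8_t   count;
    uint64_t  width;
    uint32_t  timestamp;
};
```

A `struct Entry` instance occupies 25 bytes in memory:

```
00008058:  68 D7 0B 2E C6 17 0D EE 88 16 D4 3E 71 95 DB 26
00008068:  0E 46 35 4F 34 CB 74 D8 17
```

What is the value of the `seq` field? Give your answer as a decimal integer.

17153392695667578728

`seq` is the first field, at byte offset 0, occupying 8 bytes.
Bytes at offsets 0..7: 68 D7 0B 2E C6 17 0D EE.
In little-endian order the low byte comes first in memory.
Reassemble most-significant byte first: EE 0D 17 C6 2E 0B D7 68 → 0xEE0D17C62E0BD768.
0xEE0D17C62E0BD768 = 17153392695667578728.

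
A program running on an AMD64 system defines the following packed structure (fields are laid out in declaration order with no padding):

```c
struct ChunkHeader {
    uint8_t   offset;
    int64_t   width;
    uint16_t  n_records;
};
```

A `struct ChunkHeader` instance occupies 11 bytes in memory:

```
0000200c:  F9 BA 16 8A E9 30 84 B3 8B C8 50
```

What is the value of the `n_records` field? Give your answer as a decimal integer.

`n_records` follows `offset` (1 B), `width` (8 B), so it starts at offset 1 + 8 = 9 and occupies 2 bytes.
Bytes at offsets 9..10: C8 50.
Little-endian: lowest address holds the least-significant byte.
Reassemble most-significant byte first: 50 C8 → 0x50C8.
0x50C8 = 20680.

20680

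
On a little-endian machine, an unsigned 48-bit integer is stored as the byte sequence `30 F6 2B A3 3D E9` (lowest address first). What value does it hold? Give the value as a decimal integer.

Little-endian stores the least-significant byte at the lowest address.
Reassemble most-significant byte first: E9 3D A3 2B F6 30 → 0xE93DA32BF630.
0xE93DA32BF630 = 256450939844144.

256450939844144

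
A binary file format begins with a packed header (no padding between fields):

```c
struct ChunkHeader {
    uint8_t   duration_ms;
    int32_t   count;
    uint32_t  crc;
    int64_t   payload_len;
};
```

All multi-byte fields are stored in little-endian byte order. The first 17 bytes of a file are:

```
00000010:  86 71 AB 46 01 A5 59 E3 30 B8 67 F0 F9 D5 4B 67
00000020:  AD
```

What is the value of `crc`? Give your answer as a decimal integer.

`crc` follows `duration_ms` (1 B), `count` (4 B), so it starts at offset 1 + 4 = 5 and occupies 4 bytes.
Bytes at offsets 5..8: A5 59 E3 30.
Little-endian stores the least-significant byte at the lowest address.
Reassemble most-significant byte first: 30 E3 59 A5 → 0x30E359A5.
0x30E359A5 = 820205989.

820205989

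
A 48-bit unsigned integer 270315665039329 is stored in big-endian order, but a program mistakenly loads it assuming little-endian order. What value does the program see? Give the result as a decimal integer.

247524095285749

270315665039329 in 48-bit hexadecimal is 0xF5D9C5311FE1.
Stored big-endian, the bytes at ascending addresses are F5 D9 C5 31 1F E1.
Read back as little-endian, the first byte is least significant, giving 0xE11F31C5D9F5.
0xE11F31C5D9F5 = 247524095285749.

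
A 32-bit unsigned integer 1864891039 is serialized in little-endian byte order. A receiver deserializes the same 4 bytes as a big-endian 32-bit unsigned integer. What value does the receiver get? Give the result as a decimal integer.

2683971439

1864891039 in 32-bit hexadecimal is 0x6F27FA9F.
Stored little-endian, the bytes at ascending addresses are 9F FA 27 6F.
Read back as big-endian, the last byte is least significant, giving 0x9FFA276F.
0x9FFA276F = 2683971439.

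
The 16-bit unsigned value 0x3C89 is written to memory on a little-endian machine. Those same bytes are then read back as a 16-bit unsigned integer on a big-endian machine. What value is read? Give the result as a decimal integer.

35132

Stored little-endian, the bytes at ascending addresses are 89 3C.
Read back as big-endian, the last byte is least significant, giving 0x893C.
0x893C = 35132.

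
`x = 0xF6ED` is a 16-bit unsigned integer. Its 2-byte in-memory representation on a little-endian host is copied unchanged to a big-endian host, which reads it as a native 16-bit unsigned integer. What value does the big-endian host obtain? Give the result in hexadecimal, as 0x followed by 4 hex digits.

0xEDF6

Stored little-endian, the bytes at ascending addresses are ED F6.
Read back as big-endian, the last byte is least significant, giving 0xEDF6.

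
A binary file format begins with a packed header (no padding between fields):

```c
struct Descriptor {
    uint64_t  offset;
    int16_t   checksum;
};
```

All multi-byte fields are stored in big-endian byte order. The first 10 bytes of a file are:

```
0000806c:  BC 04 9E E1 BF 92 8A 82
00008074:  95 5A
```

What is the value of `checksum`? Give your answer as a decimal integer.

-27302

`checksum` follows `offset` (8 bytes), so it starts at byte offset 8 and occupies 2 bytes.
Bytes at offsets 8..9: 95 5A.
Big-endian: lowest address holds the most-significant byte.
The bytes are already most-significant first: 0x955A.
Top bit is set, so as a signed 16-bit value this is 0x955A − 2^16 = -27302.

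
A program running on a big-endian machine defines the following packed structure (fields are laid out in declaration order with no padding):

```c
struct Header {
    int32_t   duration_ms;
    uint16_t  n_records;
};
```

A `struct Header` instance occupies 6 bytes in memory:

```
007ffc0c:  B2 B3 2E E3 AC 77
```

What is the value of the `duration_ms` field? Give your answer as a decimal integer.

`duration_ms` is the first field, at byte offset 0, occupying 4 bytes.
Bytes at offsets 0..3: B2 B3 2E E3.
Big-endian stores the most-significant byte at the lowest address.
The bytes are already most-significant first: 0xB2B32EE3.
Top bit is set, so as a signed 32-bit value this is 0xB2B32EE3 − 2^32 = -1296879901.

-1296879901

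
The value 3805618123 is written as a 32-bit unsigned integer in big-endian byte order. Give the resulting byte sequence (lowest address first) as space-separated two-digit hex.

3805618123 in hexadecimal, padded to 32 bits, is 0xE2D51FCB.
Split into bytes (most-significant first): E2 D5 1F CB.
Big-endian stores the most-significant byte at the lowest address.
So the memory order matches the most-significant-first order: E2 D5 1F CB.

E2 D5 1F CB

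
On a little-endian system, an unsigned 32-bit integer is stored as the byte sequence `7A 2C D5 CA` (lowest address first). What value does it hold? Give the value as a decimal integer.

Little-endian: lowest address holds the least-significant byte.
Reassemble most-significant byte first: CA D5 2C 7A → 0xCAD52C7A.
0xCAD52C7A = 3402968186.

3402968186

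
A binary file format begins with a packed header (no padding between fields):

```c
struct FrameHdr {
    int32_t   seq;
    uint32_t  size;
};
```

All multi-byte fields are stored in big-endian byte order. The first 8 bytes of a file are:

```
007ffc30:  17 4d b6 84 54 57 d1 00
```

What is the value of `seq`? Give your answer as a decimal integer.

390968964

`seq` is the first field, at byte offset 0, occupying 4 bytes.
Bytes at offsets 0..3: 17 4D B6 84.
In big-endian order the high byte comes first in memory.
The bytes are already most-significant first: 0x174DB684.
0x174DB684 = 390968964.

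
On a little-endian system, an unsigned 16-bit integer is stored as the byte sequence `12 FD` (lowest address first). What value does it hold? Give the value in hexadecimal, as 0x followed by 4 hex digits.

0xFD12

Little-endian: lowest address holds the least-significant byte.
Reassemble most-significant byte first: FD 12 → 0xFD12.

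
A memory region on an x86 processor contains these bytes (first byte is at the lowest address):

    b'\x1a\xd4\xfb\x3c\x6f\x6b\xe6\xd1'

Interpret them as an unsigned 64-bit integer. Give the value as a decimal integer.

In little-endian order the low byte comes first in memory.
Reassemble most-significant byte first: D1 E6 6B 6F 3C FB D4 1A → 0xD1E66B6F3CFBD41A.
0xD1E66B6F3CFBD41A = 15124894524079068186.

15124894524079068186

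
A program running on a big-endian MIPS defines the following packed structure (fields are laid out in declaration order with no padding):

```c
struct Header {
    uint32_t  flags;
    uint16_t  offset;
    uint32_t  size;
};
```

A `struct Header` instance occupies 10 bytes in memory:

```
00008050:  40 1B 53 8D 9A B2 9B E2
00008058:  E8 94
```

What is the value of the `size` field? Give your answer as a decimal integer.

2615339156

`size` follows `flags` (4 B), `offset` (2 B), so it starts at offset 4 + 2 = 6 and occupies 4 bytes.
Bytes at offsets 6..9: 9B E2 E8 94.
In big-endian order the high byte comes first in memory.
The bytes are already most-significant first: 0x9BE2E894.
0x9BE2E894 = 2615339156.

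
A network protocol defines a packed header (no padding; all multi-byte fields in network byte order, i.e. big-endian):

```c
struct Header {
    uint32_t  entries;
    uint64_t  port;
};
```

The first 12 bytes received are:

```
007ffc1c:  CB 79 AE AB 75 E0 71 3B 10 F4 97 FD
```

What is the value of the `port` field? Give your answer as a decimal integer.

8493913395722229757

`port` follows `entries` (4 bytes), so it starts at byte offset 4 and occupies 8 bytes.
Bytes at offsets 4..11: 75 E0 71 3B 10 F4 97 FD.
In big-endian order the high byte comes first in memory.
The bytes are already most-significant first: 0x75E0713B10F497FD.
0x75E0713B10F497FD = 8493913395722229757.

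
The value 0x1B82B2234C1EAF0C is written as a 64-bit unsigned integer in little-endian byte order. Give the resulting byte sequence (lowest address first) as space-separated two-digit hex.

0C AF 1E 4C 23 B2 82 1B

Split into bytes (most-significant first): 1B 82 B2 23 4C 1E AF 0C.
Little-endian stores the least-significant byte at the lowest address.
So at ascending addresses the bytes are 0C AF 1E 4C 23 B2 82 1B.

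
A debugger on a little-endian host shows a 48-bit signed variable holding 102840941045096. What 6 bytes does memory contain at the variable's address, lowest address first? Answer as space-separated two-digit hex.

102840941045096 in hexadecimal, padded to 48 bits, is 0x5D8885C26568.
Split into bytes (most-significant first): 5D 88 85 C2 65 68.
Little-endian: lowest address holds the least-significant byte.
So at ascending addresses the bytes are 68 65 C2 85 88 5D.

68 65 C2 85 88 5D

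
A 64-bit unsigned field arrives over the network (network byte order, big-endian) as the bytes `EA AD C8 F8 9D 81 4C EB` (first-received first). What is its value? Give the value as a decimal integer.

16910393145966021867

Big-endian: lowest address holds the most-significant byte.
The bytes are already most-significant first: 0xEAADC8F89D814CEB.
0xEAADC8F89D814CEB = 16910393145966021867.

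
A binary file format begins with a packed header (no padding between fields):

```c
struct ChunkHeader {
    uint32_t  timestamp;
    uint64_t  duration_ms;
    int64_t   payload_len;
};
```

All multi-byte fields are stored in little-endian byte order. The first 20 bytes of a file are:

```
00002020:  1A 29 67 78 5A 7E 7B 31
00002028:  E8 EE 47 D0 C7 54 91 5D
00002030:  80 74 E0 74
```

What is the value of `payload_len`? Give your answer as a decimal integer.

`payload_len` follows `timestamp` (4 B), `duration_ms` (8 B), so it starts at offset 4 + 8 = 12 and occupies 8 bytes.
Bytes at offsets 12..19: C7 54 91 5D 80 74 E0 74.
Little-endian stores the least-significant byte at the lowest address.
Reassemble most-significant byte first: 74 E0 74 80 5D 91 54 C7 → 0x74E074805D9154C7.
0x74E074805D9154C7 = 8421859397857268935.

8421859397857268935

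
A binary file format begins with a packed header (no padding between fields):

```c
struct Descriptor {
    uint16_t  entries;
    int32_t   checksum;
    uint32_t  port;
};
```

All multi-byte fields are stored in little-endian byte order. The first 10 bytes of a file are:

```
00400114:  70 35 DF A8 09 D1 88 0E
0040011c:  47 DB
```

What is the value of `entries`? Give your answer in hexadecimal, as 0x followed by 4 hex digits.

`entries` is the first field, at byte offset 0, occupying 2 bytes.
Bytes at offsets 0..1: 70 35.
Little-endian stores the least-significant byte at the lowest address.
Reassemble most-significant byte first: 35 70 → 0x3570.

0x3570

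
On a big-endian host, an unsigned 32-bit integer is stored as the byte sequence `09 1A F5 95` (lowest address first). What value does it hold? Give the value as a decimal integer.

152761749

Big-endian: lowest address holds the most-significant byte.
The bytes are already most-significant first: 0x091AF595.
0x091AF595 = 152761749.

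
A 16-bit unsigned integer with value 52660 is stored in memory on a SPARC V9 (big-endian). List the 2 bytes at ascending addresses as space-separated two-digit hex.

CD B4

52660 in hexadecimal, padded to 16 bits, is 0xCDB4.
Split into bytes (most-significant first): CD B4.
Big-endian: lowest address holds the most-significant byte.
So the memory order matches the most-significant-first order: CD B4.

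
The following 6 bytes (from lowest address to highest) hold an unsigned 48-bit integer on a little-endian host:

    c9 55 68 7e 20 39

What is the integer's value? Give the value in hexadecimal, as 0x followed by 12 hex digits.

0x39207E6855C9

Little-endian: lowest address holds the least-significant byte.
Reassemble most-significant byte first: 39 20 7E 68 55 C9 → 0x39207E6855C9.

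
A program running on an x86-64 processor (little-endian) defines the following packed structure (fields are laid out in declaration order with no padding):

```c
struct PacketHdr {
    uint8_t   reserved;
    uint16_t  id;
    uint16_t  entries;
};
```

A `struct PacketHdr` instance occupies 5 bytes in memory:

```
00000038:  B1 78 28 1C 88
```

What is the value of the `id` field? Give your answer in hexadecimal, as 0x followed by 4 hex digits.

`id` follows `reserved` (1 byte), so it starts at byte offset 1 and occupies 2 bytes.
Bytes at offsets 1..2: 78 28.
In little-endian order the low byte comes first in memory.
Reassemble most-significant byte first: 28 78 → 0x2878.

0x2878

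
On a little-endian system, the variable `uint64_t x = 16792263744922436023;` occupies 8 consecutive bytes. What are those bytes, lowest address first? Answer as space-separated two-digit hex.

B7 C1 C5 22 E8 1A 0A E9

16792263744922436023 in hexadecimal, padded to 64 bits, is 0xE90A1AE822C5C1B7.
Split into bytes (most-significant first): E9 0A 1A E8 22 C5 C1 B7.
In little-endian order the low byte comes first in memory.
So at ascending addresses the bytes are B7 C1 C5 22 E8 1A 0A E9.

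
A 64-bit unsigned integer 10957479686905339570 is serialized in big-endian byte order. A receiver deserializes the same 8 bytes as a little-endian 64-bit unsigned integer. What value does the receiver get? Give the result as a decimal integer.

12834851378774479000

10957479686905339570 in 64-bit hexadecimal is 0x9810C9B8538D1EB2.
Stored big-endian, the bytes at ascending addresses are 98 10 C9 B8 53 8D 1E B2.
Read back as little-endian, the first byte is least significant, giving 0xB21E8D53B8C91098.
0xB21E8D53B8C91098 = 12834851378774479000.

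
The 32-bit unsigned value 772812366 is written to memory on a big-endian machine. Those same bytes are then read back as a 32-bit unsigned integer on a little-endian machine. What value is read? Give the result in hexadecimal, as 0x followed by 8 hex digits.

772812366 in 32-bit hexadecimal is 0x2E102E4E.
Stored big-endian, the bytes at ascending addresses are 2E 10 2E 4E.
Read back as little-endian, the first byte is least significant, giving 0x4E2E102E.

0x4E2E102E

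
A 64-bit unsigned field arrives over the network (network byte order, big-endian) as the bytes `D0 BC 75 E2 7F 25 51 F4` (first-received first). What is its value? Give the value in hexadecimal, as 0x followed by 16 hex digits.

In big-endian order the high byte comes first in memory.
The bytes are already most-significant first: 0xD0BC75E27F2551F4.

0xD0BC75E27F2551F4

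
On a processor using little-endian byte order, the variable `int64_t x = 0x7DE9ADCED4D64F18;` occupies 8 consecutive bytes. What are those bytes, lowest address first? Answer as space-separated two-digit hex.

Split into bytes (most-significant first): 7D E9 AD CE D4 D6 4F 18.
Little-endian: lowest address holds the least-significant byte.
So at ascending addresses the bytes are 18 4F D6 D4 CE AD E9 7D.

18 4F D6 D4 CE AD E9 7D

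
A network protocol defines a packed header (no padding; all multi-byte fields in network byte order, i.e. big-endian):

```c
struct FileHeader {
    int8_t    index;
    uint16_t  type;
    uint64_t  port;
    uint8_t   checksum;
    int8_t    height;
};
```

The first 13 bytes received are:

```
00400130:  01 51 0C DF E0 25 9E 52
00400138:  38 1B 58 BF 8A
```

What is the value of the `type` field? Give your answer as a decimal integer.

`type` follows `index` (1 byte), so it starts at byte offset 1 and occupies 2 bytes.
Bytes at offsets 1..2: 51 0C.
Big-endian stores the most-significant byte at the lowest address.
The bytes are already most-significant first: 0x510C.
0x510C = 20748.

20748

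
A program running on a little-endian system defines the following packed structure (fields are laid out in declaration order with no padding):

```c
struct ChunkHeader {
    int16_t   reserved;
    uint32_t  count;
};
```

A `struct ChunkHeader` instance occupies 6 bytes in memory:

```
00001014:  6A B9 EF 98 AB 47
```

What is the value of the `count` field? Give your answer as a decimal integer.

1202428143

`count` follows `reserved` (2 bytes), so it starts at byte offset 2 and occupies 4 bytes.
Bytes at offsets 2..5: EF 98 AB 47.
In little-endian order the low byte comes first in memory.
Reassemble most-significant byte first: 47 AB 98 EF → 0x47AB98EF.
0x47AB98EF = 1202428143.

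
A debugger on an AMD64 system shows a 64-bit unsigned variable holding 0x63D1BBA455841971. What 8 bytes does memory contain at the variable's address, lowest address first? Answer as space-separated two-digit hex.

Split into bytes (most-significant first): 63 D1 BB A4 55 84 19 71.
In little-endian order the low byte comes first in memory.
So at ascending addresses the bytes are 71 19 84 55 A4 BB D1 63.

71 19 84 55 A4 BB D1 63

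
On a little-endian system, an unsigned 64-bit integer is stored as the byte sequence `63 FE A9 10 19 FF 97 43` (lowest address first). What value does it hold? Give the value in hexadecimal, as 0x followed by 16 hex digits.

Little-endian: lowest address holds the least-significant byte.
Reassemble most-significant byte first: 43 97 FF 19 10 A9 FE 63 → 0x4397FF1910A9FE63.

0x4397FF1910A9FE63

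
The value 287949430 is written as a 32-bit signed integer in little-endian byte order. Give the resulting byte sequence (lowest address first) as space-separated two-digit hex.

287949430 in hexadecimal, padded to 32 bits, is 0x1129C276.
Split into bytes (most-significant first): 11 29 C2 76.
Little-endian stores the least-significant byte at the lowest address.
So at ascending addresses the bytes are 76 C2 29 11.

76 C2 29 11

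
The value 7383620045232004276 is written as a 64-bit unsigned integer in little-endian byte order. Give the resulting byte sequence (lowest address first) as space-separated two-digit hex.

7383620045232004276 in hexadecimal, padded to 64 bits, is 0x6677E34FA081DCB4.
Split into bytes (most-significant first): 66 77 E3 4F A0 81 DC B4.
In little-endian order the low byte comes first in memory.
So at ascending addresses the bytes are B4 DC 81 A0 4F E3 77 66.

B4 DC 81 A0 4F E3 77 66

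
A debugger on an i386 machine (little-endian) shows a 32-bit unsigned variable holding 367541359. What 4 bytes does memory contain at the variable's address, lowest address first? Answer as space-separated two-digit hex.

6F 3C E8 15

367541359 in hexadecimal, padded to 32 bits, is 0x15E83C6F.
Split into bytes (most-significant first): 15 E8 3C 6F.
Little-endian: lowest address holds the least-significant byte.
So at ascending addresses the bytes are 6F 3C E8 15.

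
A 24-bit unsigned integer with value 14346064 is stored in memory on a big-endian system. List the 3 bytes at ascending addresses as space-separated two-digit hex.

14346064 in hexadecimal, padded to 24 bits, is 0xDAE750.
Split into bytes (most-significant first): DA E7 50.
Big-endian stores the most-significant byte at the lowest address.
So the memory order matches the most-significant-first order: DA E7 50.

DA E7 50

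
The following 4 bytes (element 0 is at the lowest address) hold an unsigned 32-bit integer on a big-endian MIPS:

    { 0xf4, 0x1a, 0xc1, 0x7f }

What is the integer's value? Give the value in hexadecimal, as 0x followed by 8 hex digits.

Big-endian stores the most-significant byte at the lowest address.
The bytes are already most-significant first: 0xF41AC17F.

0xF41AC17F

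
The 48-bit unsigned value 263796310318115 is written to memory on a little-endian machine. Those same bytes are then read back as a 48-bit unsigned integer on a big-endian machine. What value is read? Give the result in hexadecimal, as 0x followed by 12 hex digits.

0x239C5EDDEBEF

263796310318115 in 48-bit hexadecimal is 0xEFEBDD5E9C23.
Stored little-endian, the bytes at ascending addresses are 23 9C 5E DD EB EF.
Read back as big-endian, the last byte is least significant, giving 0x239C5EDDEBEF.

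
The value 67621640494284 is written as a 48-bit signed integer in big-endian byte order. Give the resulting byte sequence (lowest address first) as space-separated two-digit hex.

3D 80 63 DC 5C CC

67621640494284 in hexadecimal, padded to 48 bits, is 0x3D8063DC5CCC.
Split into bytes (most-significant first): 3D 80 63 DC 5C CC.
Big-endian stores the most-significant byte at the lowest address.
So the memory order matches the most-significant-first order: 3D 80 63 DC 5C CC.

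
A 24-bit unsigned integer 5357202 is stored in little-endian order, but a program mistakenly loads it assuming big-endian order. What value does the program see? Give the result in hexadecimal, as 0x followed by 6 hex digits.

5357202 in 24-bit hexadecimal is 0x51BE92.
Stored little-endian, the bytes at ascending addresses are 92 BE 51.
Read back as big-endian, the last byte is least significant, giving 0x92BE51.

0x92BE51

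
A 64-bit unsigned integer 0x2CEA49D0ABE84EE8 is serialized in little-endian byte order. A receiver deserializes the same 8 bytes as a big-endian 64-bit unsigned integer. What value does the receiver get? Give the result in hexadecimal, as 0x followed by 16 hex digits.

Stored little-endian, the bytes at ascending addresses are E8 4E E8 AB D0 49 EA 2C.
Read back as big-endian, the last byte is least significant, giving 0xE84EE8ABD049EA2C.

0xE84EE8ABD049EA2C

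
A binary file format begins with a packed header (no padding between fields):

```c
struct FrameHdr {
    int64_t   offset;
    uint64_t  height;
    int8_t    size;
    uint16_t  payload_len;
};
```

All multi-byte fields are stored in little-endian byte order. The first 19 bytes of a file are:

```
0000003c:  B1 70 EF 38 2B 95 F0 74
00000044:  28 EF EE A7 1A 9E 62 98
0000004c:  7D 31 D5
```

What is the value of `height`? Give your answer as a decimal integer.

`height` follows `offset` (8 bytes), so it starts at byte offset 8 and occupies 8 bytes.
Bytes at offsets 8..15: 28 EF EE A7 1A 9E 62 98.
In little-endian order the low byte comes first in memory.
Reassemble most-significant byte first: 98 62 9E 1A A7 EE EF 28 → 0x98629E1AA7EEEF28.
0x98629E1AA7EEEF28 = 10980512678806482728.

10980512678806482728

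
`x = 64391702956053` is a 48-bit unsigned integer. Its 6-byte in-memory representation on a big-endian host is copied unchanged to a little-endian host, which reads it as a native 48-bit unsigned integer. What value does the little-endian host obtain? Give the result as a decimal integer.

23951226736698

64391702956053 in 48-bit hexadecimal is 0x3A905C94C815.
Stored big-endian, the bytes at ascending addresses are 3A 90 5C 94 C8 15.
Read back as little-endian, the first byte is least significant, giving 0x15C8945C903A.
0x15C8945C903A = 23951226736698.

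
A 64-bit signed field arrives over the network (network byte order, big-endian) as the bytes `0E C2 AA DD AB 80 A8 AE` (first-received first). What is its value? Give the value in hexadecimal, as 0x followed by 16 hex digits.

0x0EC2AADDAB80A8AE

In big-endian order the high byte comes first in memory.
The bytes are already most-significant first: 0x0EC2AADDAB80A8AE.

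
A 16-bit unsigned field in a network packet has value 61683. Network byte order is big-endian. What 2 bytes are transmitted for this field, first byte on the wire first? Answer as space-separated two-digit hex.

61683 in hexadecimal, padded to 16 bits, is 0xF0F3.
Split into bytes (most-significant first): F0 F3.
Big-endian: lowest address holds the most-significant byte.
So the memory order matches the most-significant-first order: F0 F3.

F0 F3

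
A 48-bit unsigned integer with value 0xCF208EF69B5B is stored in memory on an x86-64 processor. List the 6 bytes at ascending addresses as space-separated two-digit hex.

Split into bytes (most-significant first): CF 20 8E F6 9B 5B.
Little-endian stores the least-significant byte at the lowest address.
So at ascending addresses the bytes are 5B 9B F6 8E 20 CF.

5B 9B F6 8E 20 CF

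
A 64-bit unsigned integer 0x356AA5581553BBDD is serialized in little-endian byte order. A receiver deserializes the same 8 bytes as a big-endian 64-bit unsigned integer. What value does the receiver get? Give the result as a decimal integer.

15977455454173620789

Stored little-endian, the bytes at ascending addresses are DD BB 53 15 58 A5 6A 35.
Read back as big-endian, the last byte is least significant, giving 0xDDBB531558A56A35.
0xDDBB531558A56A35 = 15977455454173620789.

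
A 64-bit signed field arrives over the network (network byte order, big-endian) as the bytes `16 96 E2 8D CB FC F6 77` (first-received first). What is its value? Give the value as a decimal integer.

1627737413981632119

In big-endian order the high byte comes first in memory.
The bytes are already most-significant first: 0x1696E28DCBFCF677.
0x1696E28DCBFCF677 = 1627737413981632119.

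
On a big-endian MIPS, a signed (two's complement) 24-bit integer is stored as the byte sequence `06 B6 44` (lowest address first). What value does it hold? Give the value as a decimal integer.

439876

In big-endian order the high byte comes first in memory.
The bytes are already most-significant first: 0x06B644.
0x06B644 = 439876.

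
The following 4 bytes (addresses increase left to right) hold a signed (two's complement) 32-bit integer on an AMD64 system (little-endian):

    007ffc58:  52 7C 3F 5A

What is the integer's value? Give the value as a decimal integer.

1514110034

Little-endian stores the least-significant byte at the lowest address.
Reassemble most-significant byte first: 5A 3F 7C 52 → 0x5A3F7C52.
0x5A3F7C52 = 1514110034.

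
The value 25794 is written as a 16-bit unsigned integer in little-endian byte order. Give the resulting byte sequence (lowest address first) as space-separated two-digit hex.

25794 in hexadecimal, padded to 16 bits, is 0x64C2.
Split into bytes (most-significant first): 64 C2.
Little-endian stores the least-significant byte at the lowest address.
So at ascending addresses the bytes are C2 64.

C2 64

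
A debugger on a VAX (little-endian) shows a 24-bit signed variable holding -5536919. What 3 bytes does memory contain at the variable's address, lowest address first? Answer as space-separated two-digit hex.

69 83 AB

Two's complement of -5536919 in 24 bits: 5536919 = 0x547C97; invert → 0xAB8368; add 1 → 0xAB8369.
Split into bytes (most-significant first): AB 83 69.
In little-endian order the low byte comes first in memory.
So at ascending addresses the bytes are 69 83 AB.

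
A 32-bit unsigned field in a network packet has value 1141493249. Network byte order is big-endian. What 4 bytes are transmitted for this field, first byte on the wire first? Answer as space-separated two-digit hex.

1141493249 in hexadecimal, padded to 32 bits, is 0x4409CE01.
Split into bytes (most-significant first): 44 09 CE 01.
Big-endian: lowest address holds the most-significant byte.
So the memory order matches the most-significant-first order: 44 09 CE 01.

44 09 CE 01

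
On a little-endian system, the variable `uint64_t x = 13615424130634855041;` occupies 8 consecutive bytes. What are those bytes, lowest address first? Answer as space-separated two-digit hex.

13615424130634855041 in hexadecimal, padded to 64 bits, is 0xBCF3B41BF4C5B281.
Split into bytes (most-significant first): BC F3 B4 1B F4 C5 B2 81.
Little-endian stores the least-significant byte at the lowest address.
So at ascending addresses the bytes are 81 B2 C5 F4 1B B4 F3 BC.

81 B2 C5 F4 1B B4 F3 BC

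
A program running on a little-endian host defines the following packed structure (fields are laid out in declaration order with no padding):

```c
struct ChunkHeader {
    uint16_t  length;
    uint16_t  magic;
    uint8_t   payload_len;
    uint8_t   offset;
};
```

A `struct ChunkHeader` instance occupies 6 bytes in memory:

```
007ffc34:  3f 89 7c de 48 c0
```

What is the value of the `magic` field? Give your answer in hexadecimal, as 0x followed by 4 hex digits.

0xDE7C

`magic` follows `length` (2 bytes), so it starts at byte offset 2 and occupies 2 bytes.
Bytes at offsets 2..3: 7C DE.
In little-endian order the low byte comes first in memory.
Reassemble most-significant byte first: DE 7C → 0xDE7C.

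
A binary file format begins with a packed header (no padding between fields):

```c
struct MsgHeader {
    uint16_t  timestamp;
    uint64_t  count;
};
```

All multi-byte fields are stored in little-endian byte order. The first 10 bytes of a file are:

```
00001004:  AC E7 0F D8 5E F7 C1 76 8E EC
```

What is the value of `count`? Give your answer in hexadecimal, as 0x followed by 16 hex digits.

`count` follows `timestamp` (2 bytes), so it starts at byte offset 2 and occupies 8 bytes.
Bytes at offsets 2..9: 0F D8 5E F7 C1 76 8E EC.
Little-endian: lowest address holds the least-significant byte.
Reassemble most-significant byte first: EC 8E 76 C1 F7 5E D8 0F → 0xEC8E76C1F75ED80F.

0xEC8E76C1F75ED80F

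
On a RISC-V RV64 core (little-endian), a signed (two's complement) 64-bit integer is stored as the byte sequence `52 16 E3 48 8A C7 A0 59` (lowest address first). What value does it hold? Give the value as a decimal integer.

Little-endian: lowest address holds the least-significant byte.
Reassemble most-significant byte first: 59 A0 C7 8A 48 E3 16 52 → 0x59A0C78A48E31652.
0x59A0C78A48E31652 = 6458381262391547474.

6458381262391547474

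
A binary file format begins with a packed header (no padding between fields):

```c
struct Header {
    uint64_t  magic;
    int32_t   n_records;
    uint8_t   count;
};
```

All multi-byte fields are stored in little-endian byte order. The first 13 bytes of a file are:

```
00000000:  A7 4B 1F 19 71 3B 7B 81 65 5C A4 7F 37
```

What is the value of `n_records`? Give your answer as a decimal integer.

2141477989

`n_records` follows `magic` (8 bytes), so it starts at byte offset 8 and occupies 4 bytes.
Bytes at offsets 8..11: 65 5C A4 7F.
Little-endian: lowest address holds the least-significant byte.
Reassemble most-significant byte first: 7F A4 5C 65 → 0x7FA45C65.
0x7FA45C65 = 2141477989.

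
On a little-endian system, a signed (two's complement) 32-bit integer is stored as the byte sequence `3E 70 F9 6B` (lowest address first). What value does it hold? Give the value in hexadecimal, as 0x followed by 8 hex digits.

In little-endian order the low byte comes first in memory.
Reassemble most-significant byte first: 6B F9 70 3E → 0x6BF9703E.

0x6BF9703E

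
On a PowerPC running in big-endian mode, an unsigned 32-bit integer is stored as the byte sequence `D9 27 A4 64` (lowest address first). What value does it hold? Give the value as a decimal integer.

Big-endian stores the most-significant byte at the lowest address.
The bytes are already most-significant first: 0xD927A464.
0xD927A464 = 3643253860.

3643253860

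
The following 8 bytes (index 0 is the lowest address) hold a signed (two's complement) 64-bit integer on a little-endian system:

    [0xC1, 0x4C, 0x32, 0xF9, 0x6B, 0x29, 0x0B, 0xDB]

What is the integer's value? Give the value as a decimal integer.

Little-endian stores the least-significant byte at the lowest address.
Reassemble most-significant byte first: DB 0B 29 6B F9 32 4C C1 → 0xDB0B296BF9324CC1.
Top bit is set, so as a signed 64-bit value this is 0xDB0B296BF9324CC1 − 2^64 = -2662989210940453695.

-2662989210940453695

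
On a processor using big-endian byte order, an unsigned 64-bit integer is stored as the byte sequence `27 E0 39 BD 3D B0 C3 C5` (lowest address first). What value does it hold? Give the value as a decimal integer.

Big-endian stores the most-significant byte at the lowest address.
The bytes are already most-significant first: 0x27E039BD3DB0C3C5.
0x27E039BD3DB0C3C5 = 2873360047208973253.

2873360047208973253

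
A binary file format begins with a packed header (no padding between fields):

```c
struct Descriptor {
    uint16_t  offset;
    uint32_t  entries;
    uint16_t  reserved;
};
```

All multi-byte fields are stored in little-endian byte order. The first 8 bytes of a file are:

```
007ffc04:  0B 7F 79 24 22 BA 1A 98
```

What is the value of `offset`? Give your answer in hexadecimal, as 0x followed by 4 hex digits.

0x7F0B

`offset` is the first field, at byte offset 0, occupying 2 bytes.
Bytes at offsets 0..1: 0B 7F.
In little-endian order the low byte comes first in memory.
Reassemble most-significant byte first: 7F 0B → 0x7F0B.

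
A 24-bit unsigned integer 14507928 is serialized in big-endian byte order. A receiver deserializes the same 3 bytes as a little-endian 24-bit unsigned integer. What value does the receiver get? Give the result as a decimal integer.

9986013

14507928 in 24-bit hexadecimal is 0xDD5F98.
Stored big-endian, the bytes at ascending addresses are DD 5F 98.
Read back as little-endian, the first byte is least significant, giving 0x985FDD.
0x985FDD = 9986013.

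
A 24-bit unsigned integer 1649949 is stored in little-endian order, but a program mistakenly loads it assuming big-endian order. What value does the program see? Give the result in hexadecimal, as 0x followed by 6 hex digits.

1649949 in 24-bit hexadecimal is 0x192D1D.
Stored little-endian, the bytes at ascending addresses are 1D 2D 19.
Read back as big-endian, the last byte is least significant, giving 0x1D2D19.

0x1D2D19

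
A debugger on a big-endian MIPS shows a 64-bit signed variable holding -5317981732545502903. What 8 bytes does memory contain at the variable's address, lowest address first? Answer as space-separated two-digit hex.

B6 32 BB CA 45 9B E1 49

Two's complement of -5317981732545502903 in 64 bits: 5317981732545502903 = 0x49CD4435BA641EB7; invert → 0xB632BBCA459BE148; add 1 → 0xB632BBCA459BE149.
Split into bytes (most-significant first): B6 32 BB CA 45 9B E1 49.
Big-endian stores the most-significant byte at the lowest address.
So the memory order matches the most-significant-first order: B6 32 BB CA 45 9B E1 49.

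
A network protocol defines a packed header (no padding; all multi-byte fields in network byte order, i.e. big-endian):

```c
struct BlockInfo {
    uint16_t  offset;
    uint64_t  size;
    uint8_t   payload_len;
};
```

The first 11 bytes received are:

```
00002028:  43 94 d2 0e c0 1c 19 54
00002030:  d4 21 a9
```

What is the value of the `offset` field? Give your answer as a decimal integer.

`offset` is the first field, at byte offset 0, occupying 2 bytes.
Bytes at offsets 0..1: 43 94.
Big-endian: lowest address holds the most-significant byte.
The bytes are already most-significant first: 0x4394.
0x4394 = 17300.

17300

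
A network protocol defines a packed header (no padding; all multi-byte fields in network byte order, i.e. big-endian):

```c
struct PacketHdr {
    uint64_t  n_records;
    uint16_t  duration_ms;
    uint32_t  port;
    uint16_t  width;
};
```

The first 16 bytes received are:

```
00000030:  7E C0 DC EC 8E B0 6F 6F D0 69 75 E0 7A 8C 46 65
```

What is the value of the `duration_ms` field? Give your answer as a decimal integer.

53353

`duration_ms` follows `n_records` (8 bytes), so it starts at byte offset 8 and occupies 2 bytes.
Bytes at offsets 8..9: D0 69.
Big-endian stores the most-significant byte at the lowest address.
The bytes are already most-significant first: 0xD069.
0xD069 = 53353.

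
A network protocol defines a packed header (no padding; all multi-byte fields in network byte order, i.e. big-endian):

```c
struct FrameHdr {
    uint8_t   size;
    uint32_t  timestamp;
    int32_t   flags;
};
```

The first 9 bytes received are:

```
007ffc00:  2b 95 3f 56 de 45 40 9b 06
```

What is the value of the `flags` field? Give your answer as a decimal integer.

`flags` follows `size` (1 B), `timestamp` (4 B), so it starts at offset 1 + 4 = 5 and occupies 4 bytes.
Bytes at offsets 5..8: 45 40 9B 06.
In big-endian order the high byte comes first in memory.
The bytes are already most-significant first: 0x45409B06.
0x45409B06 = 1161861894.

1161861894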